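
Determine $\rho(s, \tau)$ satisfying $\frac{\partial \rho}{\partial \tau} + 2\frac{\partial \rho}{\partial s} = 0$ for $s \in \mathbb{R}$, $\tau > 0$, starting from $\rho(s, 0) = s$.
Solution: By characteristics ($ds/d\tau = 2$), $\rho(s,\tau) = f(s - 2\tau)$ with $f = \rho( \cdot , 0)$.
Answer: $\rho(s, \tau) = -2 \tau + s$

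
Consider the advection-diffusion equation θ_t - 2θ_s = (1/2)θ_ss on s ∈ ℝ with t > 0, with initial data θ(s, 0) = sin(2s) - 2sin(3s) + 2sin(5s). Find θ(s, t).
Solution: Moving frame: η = s + 2t, σ = t, θ = u(η,σ), so θ_t = u_σ + 2u_η and θ_ss = u_ηη.
Hence θ_t - 2θ_s = u_σ and the PDE becomes the heat equation u_σ = (1/2)u_ηη on η ∈ ℝ.
Initial data: u(η,0) = θ(η,0) = sin(2η) - 2sin(3η) + 2sin(5η). Each mode sin(nη) decays as exp(-n²σ/2) on ℝ, so u(η,σ) = Σ c_n exp(-n²σ/2) sin(nη) with c_2=1, c_3=-2, c_5=2: u(η,σ) = exp(-2σ)sin(2η) - 2exp(-9σ/2)sin(3η) + 2exp(-25σ/2)sin(5η).
Substituting back: θ(s,t) = u(s + 2t, t).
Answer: θ(s, t) = exp(-2t)sin(2s + 4t) - 2exp(-9t/2)sin(3s + 6t) + 2exp(-25t/2)sin(5s + 10t)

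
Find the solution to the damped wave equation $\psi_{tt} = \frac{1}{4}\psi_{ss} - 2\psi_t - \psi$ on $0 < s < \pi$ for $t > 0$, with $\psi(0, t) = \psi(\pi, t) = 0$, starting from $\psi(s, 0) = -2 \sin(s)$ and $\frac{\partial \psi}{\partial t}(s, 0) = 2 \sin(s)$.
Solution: Substitute $\psi = e^{-t}u$.
Then $\psi_t = e^{-t}(u_t - u)$, $\psi_{tt} = e^{-t}(u_{tt} - 2u_t + u)$, $\psi_{ss} = e^{-t}u_{ss}$; substituting and dividing by $e^{-t}$, the lower-order terms cancel: $u_{tt} = \frac{1}{4}u_{ss}$ (standard wave equation).
Data for $u$: $u(s,0) = \psi(s,0) = -2 \sin(s)$; $u_t(s,0) = \psi_t(s,0) + \psi(s,0) = 0$. The boundary conditions carry over: $u(0,t) = u(\pi,t) = 0$.
Separating variables: $u = \sum [A_n \cos(\omega_n t) + B_n \sin(\omega_n t)] \sin(ns)$, $\omega_n = n/2$. From ICs: $A_1=-2$.
So $u(s,t) = -2 \sin(s) \cos(t/2)$, and $\psi(s,t) = e^{-t}u(s,t)$.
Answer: $\psi(s, t) = -2 e^{-t} \sin(s) \cos(t/2)$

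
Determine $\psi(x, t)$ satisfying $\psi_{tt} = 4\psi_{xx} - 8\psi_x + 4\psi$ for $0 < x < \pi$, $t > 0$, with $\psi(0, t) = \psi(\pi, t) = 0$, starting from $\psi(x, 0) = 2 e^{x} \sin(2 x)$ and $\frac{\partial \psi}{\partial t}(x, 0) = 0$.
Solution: Substitute $\psi = e^{x}u$, i.e. $u = e^{-x}\psi$.
By the product rule, $\psi_x = e^{x}(u_x + u)$, $\psi_{xx} = e^{x}(u_{xx} + 2u_x + u)$, $\psi_{tt} = e^{x}u_{tt}$.
Substituting into the PDE and dividing by $e^{x}$: $u_{tt} = 4(u_{xx} + 2u_x + u) - 8(u_x + u) + 4u$.
The lower-order terms cancel, leaving the standard wave equation $u_{tt} = 4u_{xx}$.
Initial data for $u$: $u(x,0) = e^{-x}\psi(x,0) = 2 \sin(2 x)$; $u_t(x,0) = e^{-x}\psi_t(x,0) = 0$. The boundary conditions carry over: $u(0,t) = u(\pi,t) = 0$.
Solve for $u$:
  Using separation of variables $u = X(x)T(t)$:
  Eigenfunctions: $\sin(nx)$, $n = 1, 2, 3, \ldots$
  General solution: $u(x, t) = \sum [A_n \cos(2n t) + B_n \sin(2n t)] \sin(nx)$
  From $u(x,0) = 2 \sin(2 x)$: $A_2=2$. From $u_t(x,0) = 0$: all $B_n = 0$.
Hence $u(x,t) = 2 \sin(2 x) \cos(4 t)$.
Transform back: $\psi(x,t) = e^{x}u(x,t)$.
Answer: $\psi(x, t) = 2 e^{x} \sin(2 x) \cos(4 t)$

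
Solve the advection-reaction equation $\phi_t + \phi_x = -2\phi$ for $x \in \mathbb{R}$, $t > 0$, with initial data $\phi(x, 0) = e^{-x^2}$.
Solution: Substitute $\phi = e^{-2t}u$, i.e. $u = e^{2t}\phi$.
By the product rule, $\phi_t = e^{-2t}(u_t - 2u)$, $\phi_x = e^{-2t}u_x$.
Substituting into the PDE and dividing by $e^{-2t}$: $u_t - 2u + u_x = -2u$.
The lower-order terms cancel, leaving the standard advection equation $u_t + u_x = 0$.
Initial data for $u$: $u(x,0) = \phi(x,0) = e^{-x^2}$.
Solve for $u$:
  By method of characteristics (waves move right with speed 1):
  Along characteristics $x - t =$ const, $u$ is constant, so $u(x,t) = f(x - t)$ with $f = u( \cdot , 0)$.
Hence $u(x,t) = e^{-(-t + x)^2}$.
Transform back: $\phi(x,t) = e^{-2t}u(x,t)$.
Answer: $\phi(x, t) = e^{-2 t} e^{-(-t + x)^2}$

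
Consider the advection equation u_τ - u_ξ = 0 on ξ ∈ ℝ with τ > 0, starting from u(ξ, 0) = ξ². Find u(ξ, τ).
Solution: By characteristics (dξ/dτ = -1), u(ξ,τ) = f(ξ + τ) with f = u(·, 0).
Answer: u(ξ, τ) = ξ² + 2ξτ + τ²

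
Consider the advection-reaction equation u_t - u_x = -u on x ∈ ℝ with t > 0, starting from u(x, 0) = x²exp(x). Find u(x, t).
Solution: Substitute u = exp(x)w.
Then u_x = exp(x)(w_x + w), u_t = exp(x)w_t; substituting and dividing by exp(x), the lower-order terms cancel: w_t - w_x = 0 (standard advection equation).
Data for w: w(x,0) = exp(-x)u(x,0) = x².
By characteristics (dx/dt = -1), w(x,t) = f(x + t) with f = w(·, 0).
So w(x,t) = t² + 2tx + x², and u(x,t) = exp(x)w(x,t).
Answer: u(x, t) = t²exp(x) + 2txexp(x) + x²exp(x)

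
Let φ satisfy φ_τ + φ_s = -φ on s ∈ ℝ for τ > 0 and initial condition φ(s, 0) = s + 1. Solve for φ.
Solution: Substitute φ = exp(-τ)u.
Then φ_τ = exp(-τ)(u_τ - u), φ_s = exp(-τ)u_s; substituting and dividing by exp(-τ), the lower-order terms cancel: u_τ + u_s = 0 (standard advection equation).
Data for u: u(s,0) = φ(s,0) = s + 1.
By characteristics (ds/dτ = 1), u(s,τ) = f(s - τ) with f = u(·, 0).
So u(s,τ) = s - τ + 1, and φ(s,τ) = exp(-τ)u(s,τ).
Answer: φ(s, τ) = sexp(-τ) - τexp(-τ) + exp(-τ)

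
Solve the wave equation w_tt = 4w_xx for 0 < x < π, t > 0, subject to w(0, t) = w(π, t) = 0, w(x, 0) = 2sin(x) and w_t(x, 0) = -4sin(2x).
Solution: Separating variables: w = Σ [A_n cos(ω_n t) + B_n sin(ω_n t)] sin(nx), ω_n = 2n. From ICs (B_n = velocity coefficient / ω_n): A_1=2, B_2=-1.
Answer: w(x, t) = -sin(4t)sin(2x) + 2sin(x)cos(2t)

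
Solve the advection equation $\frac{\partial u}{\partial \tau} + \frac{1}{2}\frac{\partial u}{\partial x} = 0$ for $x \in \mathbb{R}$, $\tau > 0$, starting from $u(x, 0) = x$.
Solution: By characteristics ($dx/d\tau = 1/2$), $u(x,\tau) = f(x - \frac{1}{2}\tau)$ with $f = u( \cdot , 0)$.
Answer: $u(x, \tau) = -\frac{1}{2} \tau + x$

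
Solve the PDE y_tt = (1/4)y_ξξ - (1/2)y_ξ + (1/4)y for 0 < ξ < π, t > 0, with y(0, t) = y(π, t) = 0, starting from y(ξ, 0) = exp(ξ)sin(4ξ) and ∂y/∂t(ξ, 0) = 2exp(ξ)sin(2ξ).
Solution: Substitute y = exp(ξ)u.
Then y_ξ = exp(ξ)(u_ξ + u), y_ξξ = exp(ξ)(u_ξξ + 2u_ξ + u), y_tt = exp(ξ)u_tt; substituting and dividing by exp(ξ), the lower-order terms cancel: u_tt = (1/4)u_ξξ (standard wave equation).
Data for u: u(ξ,0) = exp(-ξ)y(ξ,0) = sin(4ξ); u_t(ξ,0) = exp(-ξ)y_t(ξ,0) = 2sin(2ξ). The boundary conditions carry over: u(0,t) = u(π,t) = 0.
Separating variables: u = Σ [A_n cos(ω_n t) + B_n sin(ω_n t)] sin(nξ), ω_n = n/2. From ICs (B_n = velocity coefficient / ω_n): A_4=1, B_2=2.
So u(ξ,t) = 2sin(t)sin(2ξ) + sin(4ξ)cos(2t), and y(ξ,t) = exp(ξ)u(ξ,t).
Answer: y(ξ, t) = 2exp(ξ)sin(t)sin(2ξ) + exp(ξ)sin(4ξ)cos(2t)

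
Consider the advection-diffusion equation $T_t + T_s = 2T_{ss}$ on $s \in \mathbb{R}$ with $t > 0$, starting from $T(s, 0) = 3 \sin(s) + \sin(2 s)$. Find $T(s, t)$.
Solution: Moving frame: $\eta = s - t$, $\sigma = t$, $T = u(\eta,\sigma)$, so $T_t = u_{\sigma} - u_{\eta}$ and $T_{ss} = u_{\eta\eta}$.
Hence $T_t + T_s = u_{\sigma}$ and the PDE becomes the heat equation $u_{\sigma} = 2u_{\eta\eta}$ on $\eta \in \mathbb{R}$.
Initial data: $u(\eta,0) = T(\eta,0) = 3 \sin(\eta) + \sin(2 \eta)$. Each mode $\sin(n\eta)$ decays as $e^{-2n^2\sigma}$ on $\mathbb{R}$, so $u(\eta,\sigma) = \sum c_n e^{-2n^2\sigma} \sin(n\eta)$ with $c_1=3, c_2=1$: $u(\eta,\sigma) = 3 e^{-2 \sigma} \sin(\eta) + e^{-8 \sigma} \sin(2 \eta)$.
Substituting back: $T(s,t) = u(s - t, t)$.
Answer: $T(s, t) = 3 e^{-2 t} \sin(s - t) + e^{-8 t} \sin(2 s - 2 t)$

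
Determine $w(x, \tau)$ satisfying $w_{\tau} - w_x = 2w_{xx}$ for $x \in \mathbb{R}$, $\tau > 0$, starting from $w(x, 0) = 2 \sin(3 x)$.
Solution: Moving frame: $\eta = x + \tau$, $\sigma = \tau$, $w = u(\eta,\sigma)$, so $w_{\tau} = u_{\sigma} + u_{\eta}$ and $w_{xx} = u_{\eta\eta}$.
Hence $w_{\tau} - w_x = u_{\sigma}$ and the PDE becomes the heat equation $u_{\sigma} = 2u_{\eta\eta}$ on $\eta \in \mathbb{R}$.
Initial data: $u(\eta,0) = w(\eta,0) = 2 \sin(3 \eta)$. Each mode $\sin(n\eta)$ decays as $e^{-2n^2\sigma}$ on $\mathbb{R}$, so $u(\eta,\sigma) = \sum c_n e^{-2n^2\sigma} \sin(n\eta)$ with $c_3=2$: $u(\eta,\sigma) = 2 e^{-18 \sigma} \sin(3 \eta)$.
Substituting back: $w(x,\tau) = u(x + \tau, \tau)$.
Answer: $w(x, \tau) = 2 e^{-18 \tau} \sin(3 \tau + 3 x)$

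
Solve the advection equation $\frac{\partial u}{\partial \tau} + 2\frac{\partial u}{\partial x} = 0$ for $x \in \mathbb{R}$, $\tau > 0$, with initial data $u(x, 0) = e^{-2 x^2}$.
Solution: By characteristics ($dx/d\tau = 2$), $u(x,\tau) = f(x - 2\tau)$ with $f = u( \cdot , 0)$.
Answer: $u(x, \tau) = e^{-2 (-2 \tau + x)^2}$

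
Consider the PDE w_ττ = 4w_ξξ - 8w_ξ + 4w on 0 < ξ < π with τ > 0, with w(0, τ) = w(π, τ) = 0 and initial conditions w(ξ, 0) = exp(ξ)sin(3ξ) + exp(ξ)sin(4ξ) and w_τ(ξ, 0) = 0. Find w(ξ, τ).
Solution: Substitute w = exp(ξ)u, i.e. u = exp(-ξ)w.
By the product rule, w_ξ = exp(ξ)(u_ξ + u), w_ξξ = exp(ξ)(u_ξξ + 2u_ξ + u), w_ττ = exp(ξ)u_ττ.
Substituting into the PDE and dividing by exp(ξ): u_ττ = 4(u_ξξ + 2u_ξ + u) - 8(u_ξ + u) + 4u.
The lower-order terms cancel, leaving the standard wave equation u_ττ = 4u_ξξ.
Initial data for u: u(ξ,0) = exp(-ξ)w(ξ,0) = sin(3ξ) + sin(4ξ); u_τ(ξ,0) = exp(-ξ)w_τ(ξ,0) = 0. The boundary conditions carry over: u(0,τ) = u(π,τ) = 0.
Solve for u:
  Using separation of variables u = X(ξ)T(τ):
  Eigenfunctions: sin(nξ), n = 1, 2, 3, ...
  General solution: u(ξ, τ) = Σ [A_n cos(2n τ) + B_n sin(2n τ)] sin(nξ)
  From u(ξ,0) = sin(3ξ) + sin(4ξ): A_3=1, A_4=1. From u_τ(ξ,0) = 0: all B_n = 0.
Hence u(ξ,τ) = sin(3ξ)cos(6τ) + sin(4ξ)cos(8τ).
Transform back: w(ξ,τ) = exp(ξ)u(ξ,τ).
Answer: w(ξ, τ) = exp(ξ)sin(3ξ)cos(6τ) + exp(ξ)sin(4ξ)cos(8τ)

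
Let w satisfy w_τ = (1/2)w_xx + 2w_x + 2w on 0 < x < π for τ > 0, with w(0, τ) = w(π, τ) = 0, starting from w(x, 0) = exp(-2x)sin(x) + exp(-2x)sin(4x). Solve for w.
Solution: Substitute w = exp(-2x)u, i.e. u = exp(2x)w.
By the product rule, w_x = exp(-2x)(u_x - 2u), w_xx = exp(-2x)(u_xx - 4u_x + 4u), w_τ = exp(-2x)u_τ.
Substituting into the PDE and dividing by exp(-2x): u_τ = (1/2)(u_xx - 4u_x + 4u) + 2(u_x - 2u) + 2u.
The lower-order terms cancel, leaving the standard heat equation u_τ = (1/2)u_xx.
Initial data for u: u(x,0) = exp(2x)w(x,0) = sin(x) + sin(4x). The boundary conditions carry over: u(0,τ) = u(π,τ) = 0.
Solve for u:
  Using separation of variables u = X(x)T(τ):
  Eigenfunctions: sin(nx), n = 1, 2, 3, ...
  General solution: u(x, τ) = Σ c_n sin(nx) exp(-n² τ/2)
  Matching u(x,0) = sin(x) + sin(4x) term by term: c_1=1, c_4=1.
Hence u(x,τ) = exp(-8τ)sin(4x) + exp(-τ/2)sin(x).
Transform back: w(x,τ) = exp(-2x)u(x,τ).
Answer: w(x, τ) = exp(-2x)exp(-8τ)sin(4x) + exp(-2x)exp(-τ/2)sin(x)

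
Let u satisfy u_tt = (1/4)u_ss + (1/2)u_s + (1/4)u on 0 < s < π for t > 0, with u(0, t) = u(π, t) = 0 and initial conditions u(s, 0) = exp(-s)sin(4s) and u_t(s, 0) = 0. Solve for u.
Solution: Substitute u = exp(-s)w.
Then u_s = exp(-s)(w_s - w), u_ss = exp(-s)(w_ss - 2w_s + w), u_tt = exp(-s)w_tt; substituting and dividing by exp(-s), the lower-order terms cancel: w_tt = (1/4)w_ss (standard wave equation).
Data for w: w(s,0) = exp(s)u(s,0) = sin(4s); w_t(s,0) = exp(s)u_t(s,0) = 0. The boundary conditions carry over: w(0,t) = w(π,t) = 0.
Separating variables: w = Σ [A_n cos(ω_n t) + B_n sin(ω_n t)] sin(ns), ω_n = n/2. From ICs: A_4=1.
So w(s,t) = sin(4s)cos(2t), and u(s,t) = exp(-s)w(s,t).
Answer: u(s, t) = exp(-s)sin(4s)cos(2t)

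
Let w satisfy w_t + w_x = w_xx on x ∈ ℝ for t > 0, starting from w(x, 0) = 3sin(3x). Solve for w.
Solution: Change to a moving frame: let η = x - t, σ = t and write w(x,t) = u(η,σ).
By the chain rule w_t = u_σ - u_η, w_x = u_η, w_xx = u_ηη.
Then w_t + w_x = u_σ: the advection term cancels and the PDE becomes the heat equation u_σ = u_ηη on η ∈ ℝ.
Initial data: u(η,0) = w(η,0) = 3sin(3η).
On η ∈ ℝ each mode satisfies (sin(nη))″ = -n² sin(nη), so exp(-n²σ) sin(nη) solves the heat equation; by superposition u(η,σ) = Σ c_n exp(-n²σ) sin(nη).
Reading off the coefficients: c_3=3, so u(η,σ) = 3exp(-9σ)sin(3η).
Substituting back η = x - t, σ = t: w(x,t) = u(x - t, t).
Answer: w(x, t) = -3exp(-9t)sin(3t - 3x)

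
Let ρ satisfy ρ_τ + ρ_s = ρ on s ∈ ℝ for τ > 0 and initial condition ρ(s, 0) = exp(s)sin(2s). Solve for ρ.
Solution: Substitute ρ = exp(s)u.
Then ρ_s = exp(s)(u_s + u), ρ_τ = exp(s)u_τ; substituting and dividing by exp(s), the lower-order terms cancel: u_τ + u_s = 0 (standard advection equation).
Data for u: u(s,0) = exp(-s)ρ(s,0) = sin(2s).
By characteristics (ds/dτ = 1), u(s,τ) = f(s - τ) with f = u(·, 0).
So u(s,τ) = sin(2s - 2τ), and ρ(s,τ) = exp(s)u(s,τ).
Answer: ρ(s, τ) = exp(s)sin(2s - 2τ)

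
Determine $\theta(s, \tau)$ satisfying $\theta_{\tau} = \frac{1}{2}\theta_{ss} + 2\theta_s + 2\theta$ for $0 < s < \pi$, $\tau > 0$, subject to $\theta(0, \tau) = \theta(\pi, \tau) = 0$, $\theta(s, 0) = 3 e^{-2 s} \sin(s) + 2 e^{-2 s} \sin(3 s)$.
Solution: Substitute $\theta = e^{-2s}u$, i.e. $u = e^{2s}\theta$.
By the product rule, $\theta_s = e^{-2s}(u_s - 2u)$, $\theta_{ss} = e^{-2s}(u_{ss} - 4u_s + 4u)$, $\theta_{\tau} = e^{-2s}u_{\tau}$.
Substituting into the PDE and dividing by $e^{-2s}$: $u_{\tau} = \frac{1}{2}(u_{ss} - 4u_s + 4u) + 2(u_s - 2u) + 2u$.
The lower-order terms cancel, leaving the standard heat equation $u_{\tau} = \frac{1}{2}u_{ss}$.
Initial data for $u$: $u(s,0) = e^{2s}\theta(s,0) = 3 \sin(s) + 2 \sin(3 s)$. The boundary conditions carry over: $u(0,\tau) = u(\pi,\tau) = 0$.
Solve for $u$:
  Using separation of variables $u = X(s)G(\tau)$:
  Eigenfunctions: $\sin(ns)$, $n = 1, 2, 3, \ldots$
  General solution: $u(s, \tau) = \sum c_n \sin(ns) e^{-n^2 \tau/2}$
  Matching $u(s,0) = 3 \sin(s) + 2 \sin(3 s)$ term by term: $c_1=3, c_3=2$.
Hence $u(s,\tau) = 3 e^{-\tau/2} \sin(s) + 2 e^{-9 \tau/2} \sin(3 s)$.
Transform back: $\theta(s,\tau) = e^{-2s}u(s,\tau)$.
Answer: $\theta(s, \tau) = 3 e^{-\tau/2} e^{-2 s} \sin(s) + 2 e^{-9 \tau/2} e^{-2 s} \sin(3 s)$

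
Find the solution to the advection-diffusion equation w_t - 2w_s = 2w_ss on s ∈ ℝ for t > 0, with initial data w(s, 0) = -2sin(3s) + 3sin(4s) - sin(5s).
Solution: Moving frame: η = s + 2t, σ = t, w = u(η,σ), so w_t = u_σ + 2u_η and w_ss = u_ηη.
Hence w_t - 2w_s = u_σ and the PDE becomes the heat equation u_σ = 2u_ηη on η ∈ ℝ.
Initial data: u(η,0) = w(η,0) = -2sin(3η) + 3sin(4η) - sin(5η). Each mode sin(nη) decays as exp(-2n²σ) on ℝ, so u(η,σ) = Σ c_n exp(-2n²σ) sin(nη) with c_3=-2, c_4=3, c_5=-1: u(η,σ) = -2exp(-18σ)sin(3η) + 3exp(-32σ)sin(4η) - exp(-50σ)sin(5η).
Substituting back: w(s,t) = u(s + 2t, t).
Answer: w(s, t) = -2exp(-18t)sin(3s + 6t) + 3exp(-32t)sin(4s + 8t) - exp(-50t)sin(5s + 10t)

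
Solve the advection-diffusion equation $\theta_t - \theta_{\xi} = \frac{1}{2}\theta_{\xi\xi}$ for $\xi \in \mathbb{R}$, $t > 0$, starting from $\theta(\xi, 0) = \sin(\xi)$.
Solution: Change to a moving frame: let $\eta = \xi + t$, $\sigma = t$ and write $\theta(\xi,t) = u(\eta,\sigma)$.
By the chain rule $\theta_t = u_{\sigma} + u_{\eta}$, $\theta_{\xi} = u_{\eta}$, $\theta_{\xi\xi} = u_{\eta\eta}$.
Then $\theta_t - \theta_{\xi} = u_{\sigma}$: the advection term cancels and the PDE becomes the heat equation $u_{\sigma} = \frac{1}{2}u_{\eta\eta}$ on $\eta \in \mathbb{R}$.
Initial data: $u(\eta,0) = \theta(\eta,0) = \sin(\eta)$.
On $\eta \in \mathbb{R}$ each mode satisfies $(\sin(n\eta))'' = -n^2 \sin(n\eta)$, so $e^{-n^2\sigma/2} \sin(n\eta)$ solves the heat equation; by superposition $u(\eta,\sigma) = \sum c_n e^{-n^2\sigma/2} \sin(n\eta)$.
Reading off the coefficients: $c_1=1$, so $u(\eta,\sigma) = e^{-\sigma/2} \sin(\eta)$.
Substituting back $\eta = \xi + t$, $\sigma = t$: $\theta(\xi,t) = u(\xi + t, t)$.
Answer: $\theta(\xi, t) = e^{-t/2} \sin(\xi + t)$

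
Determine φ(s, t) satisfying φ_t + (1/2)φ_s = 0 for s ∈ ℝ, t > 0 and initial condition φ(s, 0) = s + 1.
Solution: By method of characteristics (waves move right with speed 1/2):
Along characteristics s - (1/2)t = const, φ is constant, so φ(s,t) = f(s - (1/2)t) with f = φ(·, 0).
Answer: φ(s, t) = s - (1/2)t + 1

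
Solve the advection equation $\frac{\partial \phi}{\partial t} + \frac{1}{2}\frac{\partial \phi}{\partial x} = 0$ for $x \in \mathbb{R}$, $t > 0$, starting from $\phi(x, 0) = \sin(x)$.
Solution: By characteristics ($dx/dt = 1/2$), $\phi(x,t) = f(x - \frac{1}{2}t)$ with $f = \phi( \cdot , 0)$.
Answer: $\phi(x, t) = - \sin(t/2 - x)$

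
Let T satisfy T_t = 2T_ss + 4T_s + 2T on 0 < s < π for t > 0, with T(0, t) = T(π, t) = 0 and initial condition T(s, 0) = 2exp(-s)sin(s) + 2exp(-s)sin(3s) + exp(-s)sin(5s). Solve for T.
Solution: Substitute T = exp(-s)u.
Then T_s = exp(-s)(u_s - u), T_ss = exp(-s)(u_ss - 2u_s + u), T_t = exp(-s)u_t; substituting and dividing by exp(-s), the lower-order terms cancel: u_t = 2u_ss (standard heat equation).
Data for u: u(s,0) = exp(s)T(s,0) = 2sin(s) + 2sin(3s) + sin(5s). The boundary conditions carry over: u(0,t) = u(π,t) = 0.
Separating variables: u = Σ c_n exp(-2n²t) sin(ns). From u(s,0) = 2sin(s) + 2sin(3s) + sin(5s): c_1=2, c_3=2, c_5=1.
So u(s,t) = 2exp(-2t)sin(s) + 2exp(-18t)sin(3s) + exp(-50t)sin(5s), and T(s,t) = exp(-s)u(s,t).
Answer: T(s, t) = 2exp(-s)exp(-2t)sin(s) + 2exp(-s)exp(-18t)sin(3s) + exp(-s)exp(-50t)sin(5s)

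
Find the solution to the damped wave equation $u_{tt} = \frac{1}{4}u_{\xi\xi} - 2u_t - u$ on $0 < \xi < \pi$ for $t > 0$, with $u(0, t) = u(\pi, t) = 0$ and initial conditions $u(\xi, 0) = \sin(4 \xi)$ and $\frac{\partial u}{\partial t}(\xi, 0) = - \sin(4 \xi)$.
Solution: Substitute $u = e^{-t}w$.
Then $u_t = e^{-t}(w_t - w)$, $u_{tt} = e^{-t}(w_{tt} - 2w_t + w)$, $u_{\xi\xi} = e^{-t}w_{\xi\xi}$; substituting and dividing by $e^{-t}$, the lower-order terms cancel: $w_{tt} = \frac{1}{4}w_{\xi\xi}$ (standard wave equation).
Data for $w$: $w(\xi,0) = u(\xi,0) = \sin(4 \xi)$; $w_t(\xi,0) = u_t(\xi,0) + u(\xi,0) = 0$. The boundary conditions carry over: $w(0,t) = w(\pi,t) = 0$.
Separating variables: $w = \sum [A_n \cos(\omega_n t) + B_n \sin(\omega_n t)] \sin(n\xi)$, $\omega_n = n/2$. From ICs: $A_4=1$.
So $w(\xi,t) = \sin(4 \xi) \cos(2 t)$, and $u(\xi,t) = e^{-t}w(\xi,t)$.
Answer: $u(\xi, t) = e^{-t} \sin(4 \xi) \cos(2 t)$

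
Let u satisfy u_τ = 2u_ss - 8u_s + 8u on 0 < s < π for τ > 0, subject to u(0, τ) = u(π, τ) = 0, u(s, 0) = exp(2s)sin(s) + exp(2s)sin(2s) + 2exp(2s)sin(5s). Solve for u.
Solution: Substitute u = exp(2s)w.
Then u_s = exp(2s)(w_s + 2w), u_ss = exp(2s)(w_ss + 4w_s + 4w), u_τ = exp(2s)w_τ; substituting and dividing by exp(2s), the lower-order terms cancel: w_τ = 2w_ss (standard heat equation).
Data for w: w(s,0) = exp(-2s)u(s,0) = sin(s) + sin(2s) + 2sin(5s). The boundary conditions carry over: w(0,τ) = w(π,τ) = 0.
Separating variables: w = Σ c_n exp(-2n²τ) sin(ns). From w(s,0) = sin(s) + sin(2s) + 2sin(5s): c_1=1, c_2=1, c_5=2.
So w(s,τ) = exp(-2τ)sin(s) + exp(-8τ)sin(2s) + 2exp(-50τ)sin(5s), and u(s,τ) = exp(2s)w(s,τ).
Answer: u(s, τ) = exp(2s)exp(-2τ)sin(s) + exp(2s)exp(-8τ)sin(2s) + 2exp(2s)exp(-50τ)sin(5s)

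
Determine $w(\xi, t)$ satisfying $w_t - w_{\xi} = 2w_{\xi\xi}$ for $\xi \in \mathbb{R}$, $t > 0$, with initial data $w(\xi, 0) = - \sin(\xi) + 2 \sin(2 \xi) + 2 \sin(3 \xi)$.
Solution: Change to a moving frame: let $\eta = \xi + t$, $\sigma = t$ and write $w(\xi,t) = u(\eta,\sigma)$.
By the chain rule $w_t = u_{\sigma} + u_{\eta}$, $w_{\xi} = u_{\eta}$, $w_{\xi\xi} = u_{\eta\eta}$.
Then $w_t - w_{\xi} = u_{\sigma}$: the advection term cancels and the PDE becomes the heat equation $u_{\sigma} = 2u_{\eta\eta}$ on $\eta \in \mathbb{R}$.
Initial data: $u(\eta,0) = w(\eta,0) = - \sin(\eta) + 2 \sin(2 \eta) + 2 \sin(3 \eta)$.
On $\eta \in \mathbb{R}$ each mode satisfies $(\sin(n\eta))'' = -n^2 \sin(n\eta)$, so $e^{-2n^2\sigma} \sin(n\eta)$ solves the heat equation; by superposition $u(\eta,\sigma) = \sum c_n e^{-2n^2\sigma} \sin(n\eta)$.
Reading off the coefficients: $c_1=-1, c_2=2, c_3=2$, so $u(\eta,\sigma) = - e^{-2 \sigma} \sin(\eta) + 2 e^{-8 \sigma} \sin(2 \eta) + 2 e^{-18 \sigma} \sin(3 \eta)$.
Substituting back $\eta = \xi + t$, $\sigma = t$: $w(\xi,t) = u(\xi + t, t)$.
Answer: $w(\xi, t) = - e^{-2 t} \sin(\xi + t) + 2 e^{-8 t} \sin(2 \xi + 2 t) + 2 e^{-18 t} \sin(3 \xi + 3 t)$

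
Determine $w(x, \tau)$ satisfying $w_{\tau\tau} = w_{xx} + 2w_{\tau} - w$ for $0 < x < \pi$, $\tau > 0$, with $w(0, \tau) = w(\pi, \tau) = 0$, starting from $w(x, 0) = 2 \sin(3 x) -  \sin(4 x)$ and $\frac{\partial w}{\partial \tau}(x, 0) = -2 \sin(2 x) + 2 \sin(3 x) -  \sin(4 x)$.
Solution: Substitute $w = e^{\tau}u$.
Then $w_{\tau} = e^{\tau}(u_{\tau} + u)$, $w_{\tau\tau} = e^{\tau}(u_{\tau\tau} + 2u_{\tau} + u)$, $w_{xx} = e^{\tau}u_{xx}$; substituting and dividing by $e^{\tau}$, the lower-order terms cancel: $u_{\tau\tau} = u_{xx}$ (standard wave equation).
Data for $u$: $u(x,0) = w(x,0) = 2 \sin(3 x) - \sin(4 x)$; $u_{\tau}(x,0) = w_{\tau}(x,0) - w(x,0) = -2 \sin(2 x)$. The boundary conditions carry over: $u(0,\tau) = u(\pi,\tau) = 0$.
Separating variables: $u = \sum [A_n \cos(\omega_n \tau) + B_n \sin(\omega_n \tau)] \sin(nx)$, $\omega_n = n$. From ICs ($B_n$ = velocity coefficient / $\omega_n$): $A_3=2, A_4=-1, B_2=-1$.
So $u(x,\tau) = - \sin(2 x) \sin(2 \tau) + 2 \sin(3 x) \cos(3 \tau) - \sin(4 x) \cos(4 \tau)$, and $w(x,\tau) = e^{\tau}u(x,\tau)$.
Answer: $w(x, \tau) = - e^{\tau} \sin(2 \tau) \sin(2 x) + 2 e^{\tau} \sin(3 x) \cos(3 \tau) -  e^{\tau} \sin(4 x) \cos(4 \tau)$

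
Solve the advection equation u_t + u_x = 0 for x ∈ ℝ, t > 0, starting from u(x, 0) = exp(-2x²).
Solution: By characteristics (dx/dt = 1), u(x,t) = f(x - t) with f = u(·, 0).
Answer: u(x, t) = exp(-2(-t + x)²)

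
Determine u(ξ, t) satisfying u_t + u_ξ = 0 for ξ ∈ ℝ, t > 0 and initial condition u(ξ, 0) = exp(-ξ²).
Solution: By characteristics (dξ/dt = 1), u(ξ,t) = f(ξ - t) with f = u(·, 0).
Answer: u(ξ, t) = exp(-(-t + ξ)²)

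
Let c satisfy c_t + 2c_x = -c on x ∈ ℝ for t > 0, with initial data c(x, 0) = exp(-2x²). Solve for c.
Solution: Substitute c = exp(-t)u.
Then c_t = exp(-t)(u_t - u), c_x = exp(-t)u_x; substituting and dividing by exp(-t), the lower-order terms cancel: u_t + 2u_x = 0 (standard advection equation).
Data for u: u(x,0) = c(x,0) = exp(-2x²).
By characteristics (dx/dt = 2), u(x,t) = f(x - 2t) with f = u(·, 0).
So u(x,t) = exp(-2(-2t + x)²), and c(x,t) = exp(-t)u(x,t).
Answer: c(x, t) = exp(-t)exp(-2(-2t + x)²)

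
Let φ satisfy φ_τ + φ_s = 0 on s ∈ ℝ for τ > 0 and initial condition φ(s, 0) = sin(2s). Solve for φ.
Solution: By characteristics (ds/dτ = 1), φ(s,τ) = f(s - τ) with f = φ(·, 0).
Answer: φ(s, τ) = sin(2s - 2τ)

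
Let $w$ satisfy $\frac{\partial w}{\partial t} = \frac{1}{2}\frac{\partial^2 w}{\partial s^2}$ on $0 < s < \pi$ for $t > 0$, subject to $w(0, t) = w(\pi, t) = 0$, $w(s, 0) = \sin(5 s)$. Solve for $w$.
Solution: Using separation of variables $w = X(s)T(t)$:
Eigenfunctions: $\sin(ns)$, $n = 1, 2, 3, \ldots$
General solution: $w(s, t) = \sum c_n \sin(ns) e^{-n^2 t/2}$
Matching $w(s,0) = \sin(5 s)$ term by term: $c_5=1$.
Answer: $w(s, t) = e^{-25 t/2} \sin(5 s)$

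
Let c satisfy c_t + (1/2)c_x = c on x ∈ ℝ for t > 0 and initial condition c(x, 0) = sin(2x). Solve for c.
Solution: Substitute c = exp(t)u, i.e. u = exp(-t)c.
By the product rule, c_t = exp(t)(u_t + u), c_x = exp(t)u_x.
Substituting into the PDE and dividing by exp(t): u_t + u + (1/2)u_x = u.
The lower-order terms cancel, leaving the standard advection equation u_t + (1/2)u_x = 0.
Initial data for u: u(x,0) = c(x,0) = sin(2x).
Solve for u:
  By method of characteristics (waves move right with speed 1/2):
  Along characteristics x - (1/2)t = const, u is constant, so u(x,t) = f(x - (1/2)t) with f = u(·, 0).
Hence u(x,t) = -sin(t - 2x).
Transform back: c(x,t) = exp(t)u(x,t).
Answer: c(x, t) = -exp(t)sin(t - 2x)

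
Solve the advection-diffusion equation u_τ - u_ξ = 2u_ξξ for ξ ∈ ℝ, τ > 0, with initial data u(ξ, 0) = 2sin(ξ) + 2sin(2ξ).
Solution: Moving frame: η = ξ + τ, σ = τ, u = w(η,σ), so u_τ = w_σ + w_η and u_ξξ = w_ηη.
Hence u_τ - u_ξ = w_σ and the PDE becomes the heat equation w_σ = 2w_ηη on η ∈ ℝ.
Initial data: w(η,0) = u(η,0) = 2sin(η) + 2sin(2η). Each mode sin(nη) decays as exp(-2n²σ) on ℝ, so w(η,σ) = Σ c_n exp(-2n²σ) sin(nη) with c_1=2, c_2=2: w(η,σ) = 2exp(-2σ)sin(η) + 2exp(-8σ)sin(2η).
Substituting back: u(ξ,τ) = w(ξ + τ, τ).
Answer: u(ξ, τ) = 2exp(-2τ)sin(ξ + τ) + 2exp(-8τ)sin(2ξ + 2τ)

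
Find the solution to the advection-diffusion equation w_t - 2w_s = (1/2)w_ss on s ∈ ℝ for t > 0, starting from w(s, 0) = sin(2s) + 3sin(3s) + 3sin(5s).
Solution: Change to a moving frame: let η = s + 2t, σ = t and write w(s,t) = u(η,σ).
By the chain rule w_t = u_σ + 2u_η, w_s = u_η, w_ss = u_ηη.
Then w_t - 2w_s = u_σ: the advection term cancels and the PDE becomes the heat equation u_σ = (1/2)u_ηη on η ∈ ℝ.
Initial data: u(η,0) = w(η,0) = sin(2η) + 3sin(3η) + 3sin(5η).
On η ∈ ℝ each mode satisfies (sin(nη))″ = -n² sin(nη), so exp(-n²σ/2) sin(nη) solves the heat equation; by superposition u(η,σ) = Σ c_n exp(-n²σ/2) sin(nη).
Reading off the coefficients: c_2=1, c_3=3, c_5=3, so u(η,σ) = exp(-2σ)sin(2η) + 3exp(-9σ/2)sin(3η) + 3exp(-25σ/2)sin(5η).
Substituting back η = s + 2t, σ = t: w(s,t) = u(s + 2t, t).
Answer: w(s, t) = exp(-2t)sin(2s + 4t) + 3exp(-9t/2)sin(3s + 6t) + 3exp(-25t/2)sin(5s + 10t)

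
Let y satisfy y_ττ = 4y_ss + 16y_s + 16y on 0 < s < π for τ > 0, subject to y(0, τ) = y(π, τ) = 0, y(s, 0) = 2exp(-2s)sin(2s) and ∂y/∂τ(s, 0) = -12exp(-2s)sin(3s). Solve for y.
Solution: Substitute y = exp(-2s)u.
Then y_s = exp(-2s)(u_s - 2u), y_ss = exp(-2s)(u_ss - 4u_s + 4u), y_ττ = exp(-2s)u_ττ; substituting and dividing by exp(-2s), the lower-order terms cancel: u_ττ = 4u_ss (standard wave equation).
Data for u: u(s,0) = exp(2s)y(s,0) = 2sin(2s); u_τ(s,0) = exp(2s)y_τ(s,0) = -12sin(3s). The boundary conditions carry over: u(0,τ) = u(π,τ) = 0.
Separating variables: u = Σ [A_n cos(ω_n τ) + B_n sin(ω_n τ)] sin(ns), ω_n = 2n. From ICs (B_n = velocity coefficient / ω_n): A_2=2, B_3=-2.
So u(s,τ) = 2sin(2s)cos(4τ) - 2sin(3s)sin(6τ), and y(s,τ) = exp(-2s)u(s,τ).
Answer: y(s, τ) = 2exp(-2s)sin(2s)cos(4τ) - 2exp(-2s)sin(3s)sin(6τ)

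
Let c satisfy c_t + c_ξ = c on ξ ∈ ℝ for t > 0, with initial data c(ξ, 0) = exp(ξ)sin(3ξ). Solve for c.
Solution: Substitute c = exp(ξ)u.
Then c_ξ = exp(ξ)(u_ξ + u), c_t = exp(ξ)u_t; substituting and dividing by exp(ξ), the lower-order terms cancel: u_t + u_ξ = 0 (standard advection equation).
Data for u: u(ξ,0) = exp(-ξ)c(ξ,0) = sin(3ξ).
By characteristics (dξ/dt = 1), u(ξ,t) = f(ξ - t) with f = u(·, 0).
So u(ξ,t) = -sin(3t - 3ξ), and c(ξ,t) = exp(ξ)u(ξ,t).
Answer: c(ξ, t) = -exp(ξ)sin(3t - 3ξ)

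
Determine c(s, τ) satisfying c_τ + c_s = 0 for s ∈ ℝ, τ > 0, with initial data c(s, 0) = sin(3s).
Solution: By characteristics (ds/dτ = 1), c(s,τ) = f(s - τ) with f = c(·, 0).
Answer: c(s, τ) = sin(3s - 3τ)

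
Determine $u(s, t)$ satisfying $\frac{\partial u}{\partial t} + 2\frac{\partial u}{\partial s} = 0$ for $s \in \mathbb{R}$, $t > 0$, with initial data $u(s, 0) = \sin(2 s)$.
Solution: By characteristics ($ds/dt = 2$), $u(s,t) = f(s - 2t)$ with $f = u( \cdot , 0)$.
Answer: $u(s, t) = \sin(2 s - 4 t)$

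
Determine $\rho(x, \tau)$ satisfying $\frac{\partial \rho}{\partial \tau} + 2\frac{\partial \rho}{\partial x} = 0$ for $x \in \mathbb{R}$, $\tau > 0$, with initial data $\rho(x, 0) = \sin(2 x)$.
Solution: By characteristics ($dx/d\tau = 2$), $\rho(x,\tau) = f(x - 2\tau)$ with $f = \rho( \cdot , 0)$.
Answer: $\rho(x, \tau) = - \sin(4 \tau - 2 x)$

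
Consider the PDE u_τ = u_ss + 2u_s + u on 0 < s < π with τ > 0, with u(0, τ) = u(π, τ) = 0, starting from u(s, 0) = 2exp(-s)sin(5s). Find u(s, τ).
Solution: Substitute u = exp(-s)w, i.e. w = exp(s)u.
By the product rule, u_s = exp(-s)(w_s - w), u_ss = exp(-s)(w_ss - 2w_s + w), u_τ = exp(-s)w_τ.
Substituting into the PDE and dividing by exp(-s): w_τ = (w_ss - 2w_s + w) + 2(w_s - w) + w.
The lower-order terms cancel, leaving the standard heat equation w_τ = w_ss.
Initial data for w: w(s,0) = exp(s)u(s,0) = 2sin(5s). The boundary conditions carry over: w(0,τ) = w(π,τ) = 0.
Solve for w:
  Using separation of variables w = X(s)T(τ):
  Eigenfunctions: sin(ns), n = 1, 2, 3, ...
  General solution: w(s, τ) = Σ c_n sin(ns) exp(-n² τ)
  Matching w(s,0) = 2sin(5s) term by term: c_5=2.
Hence w(s,τ) = 2exp(-25τ)sin(5s).
Transform back: u(s,τ) = exp(-s)w(s,τ).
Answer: u(s, τ) = 2exp(-s)exp(-25τ)sin(5s)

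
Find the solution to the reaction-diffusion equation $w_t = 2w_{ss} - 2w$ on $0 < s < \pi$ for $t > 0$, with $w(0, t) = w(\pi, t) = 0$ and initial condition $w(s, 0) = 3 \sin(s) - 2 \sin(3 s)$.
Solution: Substitute $w = e^{-2t}u$, i.e. $u = e^{2t}w$.
By the product rule, $w_t = e^{-2t}(u_t - 2u)$, $w_{ss} = e^{-2t}u_{ss}$.
Substituting into the PDE and dividing by $e^{-2t}$: $u_t - 2u = 2u_{ss} - 2u$.
The lower-order terms cancel, leaving the standard heat equation $u_t = 2u_{ss}$.
Initial data for $u$: $u(s,0) = w(s,0) = 3 \sin(s) - 2 \sin(3 s)$. The boundary conditions carry over: $u(0,t) = u(\pi,t) = 0$.
Solve for $u$:
  Using separation of variables $u = X(s)T(t)$:
  Eigenfunctions: $\sin(ns)$, $n = 1, 2, 3, \ldots$
  General solution: $u(s, t) = \sum c_n \sin(ns) e^{-2n^2 t}$
  Matching $u(s,0) = 3 \sin(s) - 2 \sin(3 s)$ term by term: $c_1=3, c_3=-2$.
Hence $u(s,t) = 3 e^{-2 t} \sin(s) - 2 e^{-18 t} \sin(3 s)$.
Transform back: $w(s,t) = e^{-2t}u(s,t)$.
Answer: $w(s, t) = 3 e^{-4 t} \sin(s) - 2 e^{-20 t} \sin(3 s)$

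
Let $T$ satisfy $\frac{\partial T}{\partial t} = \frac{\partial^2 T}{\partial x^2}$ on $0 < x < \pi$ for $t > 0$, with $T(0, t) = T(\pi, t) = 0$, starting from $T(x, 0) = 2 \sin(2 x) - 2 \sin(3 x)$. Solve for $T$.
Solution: Using separation of variables $T = X(x)G(t)$:
Eigenfunctions: $\sin(nx)$, $n = 1, 2, 3, \ldots$
General solution: $T(x, t) = \sum c_n \sin(nx) e^{-n^2 t}$
Matching $T(x,0) = 2 \sin(2 x) - 2 \sin(3 x)$ term by term: $c_2=2, c_3=-2$.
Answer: $T(x, t) = 2 e^{-4 t} \sin(2 x) - 2 e^{-9 t} \sin(3 x)$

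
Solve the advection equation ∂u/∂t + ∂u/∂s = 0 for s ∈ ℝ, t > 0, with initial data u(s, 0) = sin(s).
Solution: By method of characteristics (waves move right with speed 1):
Along characteristics s - t = const, u is constant, so u(s,t) = f(s - t) with f = u(·, 0).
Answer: u(s, t) = sin(s - t)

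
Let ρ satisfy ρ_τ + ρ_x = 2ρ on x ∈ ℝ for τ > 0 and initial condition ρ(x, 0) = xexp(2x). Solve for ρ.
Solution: Substitute ρ = exp(2x)u.
Then ρ_x = exp(2x)(u_x + 2u), ρ_τ = exp(2x)u_τ; substituting and dividing by exp(2x), the lower-order terms cancel: u_τ + u_x = 0 (standard advection equation).
Data for u: u(x,0) = exp(-2x)ρ(x,0) = x.
By characteristics (dx/dτ = 1), u(x,τ) = f(x - τ) with f = u(·, 0).
So u(x,τ) = x - τ, and ρ(x,τ) = exp(2x)u(x,τ).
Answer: ρ(x, τ) = xexp(2x) - τexp(2x)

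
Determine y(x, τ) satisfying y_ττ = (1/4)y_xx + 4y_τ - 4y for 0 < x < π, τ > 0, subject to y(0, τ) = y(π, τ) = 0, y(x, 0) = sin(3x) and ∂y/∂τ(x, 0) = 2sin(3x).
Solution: Substitute y = exp(2τ)u.
Then y_τ = exp(2τ)(u_τ + 2u), y_ττ = exp(2τ)(u_ττ + 4u_τ + 4u), y_xx = exp(2τ)u_xx; substituting and dividing by exp(2τ), the lower-order terms cancel: u_ττ = (1/4)u_xx (standard wave equation).
Data for u: u(x,0) = y(x,0) = sin(3x); u_τ(x,0) = y_τ(x,0) - 2y(x,0) = 0. The boundary conditions carry over: u(0,τ) = u(π,τ) = 0.
Separating variables: u = Σ [A_n cos(ω_n τ) + B_n sin(ω_n τ)] sin(nx), ω_n = n/2. From ICs: A_3=1.
So u(x,τ) = sin(3x)cos(3τ/2), and y(x,τ) = exp(2τ)u(x,τ).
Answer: y(x, τ) = exp(2τ)sin(3x)cos(3τ/2)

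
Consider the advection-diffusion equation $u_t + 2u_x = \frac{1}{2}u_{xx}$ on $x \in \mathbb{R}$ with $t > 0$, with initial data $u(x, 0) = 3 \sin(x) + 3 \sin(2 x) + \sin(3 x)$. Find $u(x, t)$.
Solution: Moving frame: $\eta = x - 2t$, $\sigma = t$, $u = w(\eta,\sigma)$, so $u_t = w_{\sigma} - 2w_{\eta}$ and $u_{xx} = w_{\eta\eta}$.
Hence $u_t + 2u_x = w_{\sigma}$ and the PDE becomes the heat equation $w_{\sigma} = \frac{1}{2}w_{\eta\eta}$ on $\eta \in \mathbb{R}$.
Initial data: $w(\eta,0) = u(\eta,0) = 3 \sin(\eta) + 3 \sin(2 \eta) + \sin(3 \eta)$. Each mode $\sin(n\eta)$ decays as $e^{-n^2\sigma/2}$ on $\mathbb{R}$, so $w(\eta,\sigma) = \sum c_n e^{-n^2\sigma/2} \sin(n\eta)$ with $c_1=3, c_2=3, c_3=1$: $w(\eta,\sigma) = 3 e^{-2 \sigma} \sin(2 \eta) + 3 e^{-\sigma/2} \sin(\eta) + e^{-9 \sigma/2} \sin(3 \eta)$.
Substituting back: $u(x,t) = w(x - 2t, t)$.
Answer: $u(x, t) = -3 e^{-2 t} \sin(4 t - 2 x) - 3 e^{-t/2} \sin(2 t - x) -  e^{-9 t/2} \sin(6 t - 3 x)$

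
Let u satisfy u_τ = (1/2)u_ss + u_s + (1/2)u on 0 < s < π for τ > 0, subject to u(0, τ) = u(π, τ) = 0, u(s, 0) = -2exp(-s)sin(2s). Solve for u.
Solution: Substitute u = exp(-s)w.
Then u_s = exp(-s)(w_s - w), u_ss = exp(-s)(w_ss - 2w_s + w), u_τ = exp(-s)w_τ; substituting and dividing by exp(-s), the lower-order terms cancel: w_τ = (1/2)w_ss (standard heat equation).
Data for w: w(s,0) = exp(s)u(s,0) = -2sin(2s). The boundary conditions carry over: w(0,τ) = w(π,τ) = 0.
Separating variables: w = Σ c_n exp(-n²τ/2) sin(ns). From w(s,0) = -2sin(2s): c_2=-2.
So w(s,τ) = -2exp(-2τ)sin(2s), and u(s,τ) = exp(-s)w(s,τ).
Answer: u(s, τ) = -2exp(-s)exp(-2τ)sin(2s)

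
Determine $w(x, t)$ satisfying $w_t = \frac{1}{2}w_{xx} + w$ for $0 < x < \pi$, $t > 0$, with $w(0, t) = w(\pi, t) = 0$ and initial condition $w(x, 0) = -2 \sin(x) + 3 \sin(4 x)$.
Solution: Substitute $w = e^{t}u$, i.e. $u = e^{-t}w$.
By the product rule, $w_t = e^{t}(u_t + u)$, $w_{xx} = e^{t}u_{xx}$.
Substituting into the PDE and dividing by $e^{t}$: $u_t + u = \frac{1}{2}u_{xx} + u$.
The lower-order terms cancel, leaving the standard heat equation $u_t = \frac{1}{2}u_{xx}$.
Initial data for $u$: $u(x,0) = w(x,0) = -2 \sin(x) + 3 \sin(4 x)$. The boundary conditions carry over: $u(0,t) = u(\pi,t) = 0$.
Solve for $u$:
  Using separation of variables $u = X(x)T(t)$:
  Eigenfunctions: $\sin(nx)$, $n = 1, 2, 3, \ldots$
  General solution: $u(x, t) = \sum c_n \sin(nx) e^{-n^2 t/2}$
  Matching $u(x,0) = -2 \sin(x) + 3 \sin(4 x)$ term by term: $c_1=-2, c_4=3$.
Hence $u(x,t) = 3 e^{-8 t} \sin(4 x) - 2 e^{-t/2} \sin(x)$.
Transform back: $w(x,t) = e^{t}u(x,t)$.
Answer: $w(x, t) = -2 e^{t/2} \sin(x) + 3 e^{-7 t} \sin(4 x)$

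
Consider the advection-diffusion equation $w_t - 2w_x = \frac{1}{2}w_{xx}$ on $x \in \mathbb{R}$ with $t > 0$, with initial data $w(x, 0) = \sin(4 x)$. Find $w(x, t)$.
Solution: Change to a moving frame: let $\eta = x + 2t$, $\sigma = t$ and write $w(x,t) = u(\eta,\sigma)$.
By the chain rule $w_t = u_{\sigma} + 2u_{\eta}$, $w_x = u_{\eta}$, $w_{xx} = u_{\eta\eta}$.
Then $w_t - 2w_x = u_{\sigma}$: the advection term cancels and the PDE becomes the heat equation $u_{\sigma} = \frac{1}{2}u_{\eta\eta}$ on $\eta \in \mathbb{R}$.
Initial data: $u(\eta,0) = w(\eta,0) = \sin(4 \eta)$.
On $\eta \in \mathbb{R}$ each mode satisfies $(\sin(n\eta))'' = -n^2 \sin(n\eta)$, so $e^{-n^2\sigma/2} \sin(n\eta)$ solves the heat equation; by superposition $u(\eta,\sigma) = \sum c_n e^{-n^2\sigma/2} \sin(n\eta)$.
Reading off the coefficients: $c_4=1$, so $u(\eta,\sigma) = e^{-8 \sigma} \sin(4 \eta)$.
Substituting back $\eta = x + 2t$, $\sigma = t$: $w(x,t) = u(x + 2t, t)$.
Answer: $w(x, t) = e^{-8 t} \sin(8 t + 4 x)$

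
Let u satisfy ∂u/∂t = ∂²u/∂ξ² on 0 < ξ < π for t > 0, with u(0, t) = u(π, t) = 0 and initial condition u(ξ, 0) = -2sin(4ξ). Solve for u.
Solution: Separating variables: u = Σ c_n exp(-n²t) sin(nξ). From u(ξ,0) = -2sin(4ξ): c_4=-2.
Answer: u(ξ, t) = -2exp(-16t)sin(4ξ)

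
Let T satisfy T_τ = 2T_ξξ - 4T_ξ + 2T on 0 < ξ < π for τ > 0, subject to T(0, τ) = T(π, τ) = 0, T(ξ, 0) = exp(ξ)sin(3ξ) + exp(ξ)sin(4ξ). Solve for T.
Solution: Substitute T = exp(ξ)u.
Then T_ξ = exp(ξ)(u_ξ + u), T_ξξ = exp(ξ)(u_ξξ + 2u_ξ + u), T_τ = exp(ξ)u_τ; substituting and dividing by exp(ξ), the lower-order terms cancel: u_τ = 2u_ξξ (standard heat equation).
Data for u: u(ξ,0) = exp(-ξ)T(ξ,0) = sin(3ξ) + sin(4ξ). The boundary conditions carry over: u(0,τ) = u(π,τ) = 0.
Separating variables: u = Σ c_n exp(-2n²τ) sin(nξ). From u(ξ,0) = sin(3ξ) + sin(4ξ): c_3=1, c_4=1.
So u(ξ,τ) = exp(-18τ)sin(3ξ) + exp(-32τ)sin(4ξ), and T(ξ,τ) = exp(ξ)u(ξ,τ).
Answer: T(ξ, τ) = exp(ξ)exp(-18τ)sin(3ξ) + exp(ξ)exp(-32τ)sin(4ξ)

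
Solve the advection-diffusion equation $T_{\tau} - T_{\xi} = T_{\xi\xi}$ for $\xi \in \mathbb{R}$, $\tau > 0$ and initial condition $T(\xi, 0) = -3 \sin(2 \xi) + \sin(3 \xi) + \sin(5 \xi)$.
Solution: Change to a moving frame: let $\eta = \xi + \tau$, $\sigma = \tau$ and write $T(\xi,\tau) = u(\eta,\sigma)$.
By the chain rule $T_{\tau} = u_{\sigma} + u_{\eta}$, $T_{\xi} = u_{\eta}$, $T_{\xi\xi} = u_{\eta\eta}$.
Then $T_{\tau} - T_{\xi} = u_{\sigma}$: the advection term cancels and the PDE becomes the heat equation $u_{\sigma} = u_{\eta\eta}$ on $\eta \in \mathbb{R}$.
Initial data: $u(\eta,0) = T(\eta,0) = -3 \sin(2 \eta) + \sin(3 \eta) + \sin(5 \eta)$.
On $\eta \in \mathbb{R}$ each mode satisfies $(\sin(n\eta))'' = -n^2 \sin(n\eta)$, so $e^{-n^2\sigma} \sin(n\eta)$ solves the heat equation; by superposition $u(\eta,\sigma) = \sum c_n e^{-n^2\sigma} \sin(n\eta)$.
Reading off the coefficients: $c_2=-3, c_3=1, c_5=1$, so $u(\eta,\sigma) = -3 e^{-4 \sigma} \sin(2 \eta) + e^{-9 \sigma} \sin(3 \eta) + e^{-25 \sigma} \sin(5 \eta)$.
Substituting back $\eta = \xi + \tau$, $\sigma = \tau$: $T(\xi,\tau) = u(\xi + \tau, \tau)$.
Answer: $T(\xi, \tau) = -3 e^{-4 \tau} \sin(2 \tau + 2 \xi) + e^{-9 \tau} \sin(3 \tau + 3 \xi) + e^{-25 \tau} \sin(5 \tau + 5 \xi)$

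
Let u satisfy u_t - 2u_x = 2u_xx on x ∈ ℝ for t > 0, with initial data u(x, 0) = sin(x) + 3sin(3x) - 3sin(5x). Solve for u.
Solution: Moving frame: η = x + 2t, σ = t, u = w(η,σ), so u_t = w_σ + 2w_η and u_xx = w_ηη.
Hence u_t - 2u_x = w_σ and the PDE becomes the heat equation w_σ = 2w_ηη on η ∈ ℝ.
Initial data: w(η,0) = u(η,0) = sin(η) + 3sin(3η) - 3sin(5η). Each mode sin(nη) decays as exp(-2n²σ) on ℝ, so w(η,σ) = Σ c_n exp(-2n²σ) sin(nη) with c_1=1, c_3=3, c_5=-3: w(η,σ) = exp(-2σ)sin(η) + 3exp(-18σ)sin(3η) - 3exp(-50σ)sin(5η).
Substituting back: u(x,t) = w(x + 2t, t).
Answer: u(x, t) = exp(-2t)sin(2t + x) + 3exp(-18t)sin(6t + 3x) - 3exp(-50t)sin(10t + 5x)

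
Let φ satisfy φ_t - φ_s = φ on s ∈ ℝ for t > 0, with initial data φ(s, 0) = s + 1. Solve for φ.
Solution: Substitute φ = exp(t)u.
Then φ_t = exp(t)(u_t + u), φ_s = exp(t)u_s; substituting and dividing by exp(t), the lower-order terms cancel: u_t - u_s = 0 (standard advection equation).
Data for u: u(s,0) = φ(s,0) = s + 1.
By characteristics (ds/dt = -1), u(s,t) = f(s + t) with f = u(·, 0).
So u(s,t) = s + t + 1, and φ(s,t) = exp(t)u(s,t).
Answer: φ(s, t) = sexp(t) + texp(t) + exp(t)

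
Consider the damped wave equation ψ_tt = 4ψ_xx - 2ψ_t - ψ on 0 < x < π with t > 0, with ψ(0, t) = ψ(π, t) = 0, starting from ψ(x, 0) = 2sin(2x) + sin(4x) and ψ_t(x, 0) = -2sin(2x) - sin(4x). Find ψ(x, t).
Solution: Substitute ψ = exp(-t)u.
Then ψ_t = exp(-t)(u_t - u), ψ_tt = exp(-t)(u_tt - 2u_t + u), ψ_xx = exp(-t)u_xx; substituting and dividing by exp(-t), the lower-order terms cancel: u_tt = 4u_xx (standard wave equation).
Data for u: u(x,0) = ψ(x,0) = 2sin(2x) + sin(4x); u_t(x,0) = ψ_t(x,0) + ψ(x,0) = 0. The boundary conditions carry over: u(0,t) = u(π,t) = 0.
Separating variables: u = Σ [A_n cos(ω_n t) + B_n sin(ω_n t)] sin(nx), ω_n = 2n. From ICs: A_2=2, A_4=1.
So u(x,t) = 2sin(2x)cos(4t) + sin(4x)cos(8t), and ψ(x,t) = exp(-t)u(x,t).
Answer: ψ(x, t) = 2exp(-t)sin(2x)cos(4t) + exp(-t)sin(4x)cos(8t)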